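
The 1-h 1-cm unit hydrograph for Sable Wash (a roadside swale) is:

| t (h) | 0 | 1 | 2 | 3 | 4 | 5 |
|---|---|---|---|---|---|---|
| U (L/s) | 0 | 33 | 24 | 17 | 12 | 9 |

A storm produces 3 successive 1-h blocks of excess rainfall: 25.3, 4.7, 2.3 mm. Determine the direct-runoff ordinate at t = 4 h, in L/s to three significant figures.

By discrete convolution, Q_j = Σ (P_i / 10 mm) · U_{j−i}.
At t = 4 h (j=4): Q = (25.3/10)·12 + (4.7/10)·17 + (2.3/10)·24 = 43.9 L/s.

Q ≈ 43.9 L/s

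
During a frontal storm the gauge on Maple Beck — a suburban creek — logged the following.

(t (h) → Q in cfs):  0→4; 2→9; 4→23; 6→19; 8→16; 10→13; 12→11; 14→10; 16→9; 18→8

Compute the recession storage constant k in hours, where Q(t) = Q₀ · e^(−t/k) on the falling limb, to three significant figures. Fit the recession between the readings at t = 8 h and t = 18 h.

On the falling limb, Q drops from 16 to 8 cfs between t = 8 h and t = 18 h (Δt = 10 h).
k = −Δt / ln(Q₂/Q₁) = −10 / ln(8/16) = 14.4 h.

k ≈ 14.4 h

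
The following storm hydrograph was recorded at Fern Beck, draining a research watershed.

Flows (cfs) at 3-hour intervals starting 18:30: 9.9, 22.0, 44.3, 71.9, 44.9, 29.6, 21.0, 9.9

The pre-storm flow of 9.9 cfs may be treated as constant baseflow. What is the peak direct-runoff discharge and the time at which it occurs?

Q_p = 62.0 cfs at t = 03:30

Subtracting baseflow gives direct-runoff ordinates: 0.0, 12.1, 34.4, 62.0, 35.0, 19.7, 11.1, 0.0 cfs.
The maximum is 62.0 cfs, occurring at the reading for t = 03:30.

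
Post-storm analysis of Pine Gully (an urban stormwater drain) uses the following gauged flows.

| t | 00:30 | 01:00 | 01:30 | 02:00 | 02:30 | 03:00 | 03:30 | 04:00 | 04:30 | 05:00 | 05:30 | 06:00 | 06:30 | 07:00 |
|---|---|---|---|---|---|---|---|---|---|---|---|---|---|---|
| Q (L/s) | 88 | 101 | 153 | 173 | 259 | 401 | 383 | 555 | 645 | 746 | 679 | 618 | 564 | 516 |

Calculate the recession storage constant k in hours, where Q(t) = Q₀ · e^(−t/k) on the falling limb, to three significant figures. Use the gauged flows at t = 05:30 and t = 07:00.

k ≈ 5.46 h

On the falling limb, Q drops from 679 to 516 L/s between t = 05:30 and t = 07:00 (Δt = 1.5 h).
k = −Δt / ln(Q₂/Q₁) = −1.5 / ln(516/679) = 5.46 h.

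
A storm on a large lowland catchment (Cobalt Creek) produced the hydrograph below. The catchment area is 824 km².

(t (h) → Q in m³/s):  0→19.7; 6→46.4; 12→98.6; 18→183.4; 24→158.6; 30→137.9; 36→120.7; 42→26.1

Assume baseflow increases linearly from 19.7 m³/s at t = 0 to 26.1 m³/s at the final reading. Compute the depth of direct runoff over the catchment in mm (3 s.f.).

Direct runoff: 0.00, 25.79, 77.07, 160.96, 135.24, 113.63, 95.51, 0.00 m³/s; ΣQ_DR = 608.2 m³/s.
V = ΣQ_DR · Δt = 608.2 × 21600 s = 1.314 × 10^7 m³.
Over A = 824 km², depth = V / A = 15.9 mm.

d ≈ 15.9 mm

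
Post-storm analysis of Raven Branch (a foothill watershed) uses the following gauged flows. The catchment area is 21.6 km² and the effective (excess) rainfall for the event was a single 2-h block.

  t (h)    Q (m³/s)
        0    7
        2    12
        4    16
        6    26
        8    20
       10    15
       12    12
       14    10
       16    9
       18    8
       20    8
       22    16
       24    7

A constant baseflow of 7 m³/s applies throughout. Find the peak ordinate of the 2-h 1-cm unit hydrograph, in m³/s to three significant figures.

U_p ≈ 7.60 m³/s

Direct runoff: 0.0, 5.0, 9.0, 19.0, 13.0, 8.0, 5.0, 3.0, 2.0, 1.0, 1.0, 9.0, 0.0 m³/s; ΣQ_DR = 75.00 m³/s, peak = 19.0 m³/s.
Runoff depth d = ΣQ_DR·Δt / A = 75.00 × 7200 / (21.6 km²) = 25.00 mm.
The 1-cm UH is the DRH scaled by (10 mm)/d, so U_p = 19.0 × 10/25.00 = 7.60 m³/s.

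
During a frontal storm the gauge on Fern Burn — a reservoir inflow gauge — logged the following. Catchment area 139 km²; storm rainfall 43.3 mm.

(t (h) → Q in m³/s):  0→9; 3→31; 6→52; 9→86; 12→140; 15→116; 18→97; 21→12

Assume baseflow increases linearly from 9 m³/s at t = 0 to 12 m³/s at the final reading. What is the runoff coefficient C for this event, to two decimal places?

ΣQ_DR = 459.0 m³/s; V = ΣQ_DR·Δt = 4.957 × 10^6 m³.
Runoff depth d = V / A = 35.66 mm.
C = d / P = 35.66 / 43.3 = 0.82.

C ≈ 0.82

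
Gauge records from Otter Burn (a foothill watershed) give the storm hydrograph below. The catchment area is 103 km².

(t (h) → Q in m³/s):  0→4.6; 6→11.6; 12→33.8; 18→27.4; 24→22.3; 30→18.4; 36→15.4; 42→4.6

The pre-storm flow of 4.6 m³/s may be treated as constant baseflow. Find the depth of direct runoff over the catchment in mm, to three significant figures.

Direct runoff: 0.0, 7.0, 29.2, 22.8, 17.7, 13.8, 10.8, 0.0 m³/s; ΣQ_DR = 101.3 m³/s.
V = ΣQ_DR · Δt = 101.3 × 21600 s = 2.188 × 10^6 m³.
Over A = 103 km², depth = V / A = 21.2 mm.

d ≈ 21.2 mm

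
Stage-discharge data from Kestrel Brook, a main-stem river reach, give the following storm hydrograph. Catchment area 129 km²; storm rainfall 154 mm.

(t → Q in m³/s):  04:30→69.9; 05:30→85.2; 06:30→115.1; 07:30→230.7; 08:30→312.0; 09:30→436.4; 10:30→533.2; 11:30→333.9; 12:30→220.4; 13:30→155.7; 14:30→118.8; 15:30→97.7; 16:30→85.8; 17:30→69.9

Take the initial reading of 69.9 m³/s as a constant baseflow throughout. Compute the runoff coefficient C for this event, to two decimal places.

C ≈ 0.34

ΣQ_DR = 1886 m³/s; V = ΣQ_DR·Δt = 6.790 × 10^6 m³.
Runoff depth d = V / A = 52.64 mm.
C = d / P = 52.64 / 154 = 0.34.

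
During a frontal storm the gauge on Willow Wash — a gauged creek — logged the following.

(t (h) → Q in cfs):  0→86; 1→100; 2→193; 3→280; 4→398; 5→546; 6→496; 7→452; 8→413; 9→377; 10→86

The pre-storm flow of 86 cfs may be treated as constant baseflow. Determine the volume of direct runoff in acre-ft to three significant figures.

V ≈ 205 acre-ft

Direct-runoff ordinates (Q − Q_b): 0.0, 14.0, 107.0, 194.0, 312.0, 460.0, 410.0, 366.0, 327.0, 291.0, 0.0 cfs.
ΣQ_DR = 2481 cfs.
With Δt = 1 h = 3600 s, V = ΣQ_DR · Δt = 2481 × 3600 = 8.93 × 10^6 ft³ = 205 acre-ft.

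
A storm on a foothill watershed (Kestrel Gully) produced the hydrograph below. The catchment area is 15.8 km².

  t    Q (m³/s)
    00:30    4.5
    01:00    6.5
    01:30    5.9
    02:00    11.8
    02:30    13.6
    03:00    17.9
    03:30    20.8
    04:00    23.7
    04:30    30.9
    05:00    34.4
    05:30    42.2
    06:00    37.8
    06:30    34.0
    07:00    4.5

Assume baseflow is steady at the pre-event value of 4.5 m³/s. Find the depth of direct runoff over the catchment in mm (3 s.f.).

Direct runoff: 0.0, 2.0, 1.4, 7.3, 9.1, 13.4, 16.3, 19.2, 26.4, 29.9, 37.7, 33.3, 29.5, 0.0 m³/s; ΣQ_DR = 225.5 m³/s.
V = ΣQ_DR · Δt = 225.5 × 1800 s = 4.059 × 10^5 m³.
Over A = 15.8 km², depth = V / A = 25.7 mm.

d ≈ 25.7 mm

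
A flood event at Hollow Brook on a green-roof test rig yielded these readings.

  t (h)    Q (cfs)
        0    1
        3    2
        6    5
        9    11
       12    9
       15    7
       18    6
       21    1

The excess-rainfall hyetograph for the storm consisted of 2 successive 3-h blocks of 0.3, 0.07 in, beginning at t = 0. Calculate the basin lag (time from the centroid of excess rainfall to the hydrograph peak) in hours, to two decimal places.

Centroid of excess rainfall: t_c = Σ P_i·t̄_i / ΣP_i = 2.0676 h (block centres at 1.5, 4.5 h).
Hydrograph peak occurs at t = 9 h, so basin lag t_L = 9 − 2.0676 = 6.93 h.

t_L ≈ 6.93 h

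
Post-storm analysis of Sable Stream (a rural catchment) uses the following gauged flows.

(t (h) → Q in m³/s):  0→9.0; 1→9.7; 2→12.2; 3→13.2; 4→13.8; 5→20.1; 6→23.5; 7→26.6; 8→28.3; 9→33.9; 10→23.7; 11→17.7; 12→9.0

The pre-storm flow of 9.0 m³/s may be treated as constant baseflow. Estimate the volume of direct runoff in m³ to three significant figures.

Direct-runoff ordinates (Q − Q_b): 0.0, 0.7, 3.2, 4.2, 4.8, 11.1, 14.5, 17.6, 19.3, 24.9, 14.7, 8.7, 0.0 m³/s.
ΣQ_DR = 123.7 m³/s.
With Δt = 1 h = 3600 s, V = ΣQ_DR · Δt = 123.7 × 3600 = 4.45 × 10^5 m³.

V ≈ 4.45 × 10^5 m³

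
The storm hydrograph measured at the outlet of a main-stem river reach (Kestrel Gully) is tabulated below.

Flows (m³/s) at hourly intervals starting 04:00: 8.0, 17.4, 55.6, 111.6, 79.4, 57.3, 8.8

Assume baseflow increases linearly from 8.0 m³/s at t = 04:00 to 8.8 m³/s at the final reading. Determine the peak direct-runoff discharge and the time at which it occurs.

Subtracting baseflow gives direct-runoff ordinates: 0.00, 9.27, 47.33, 103.20, 70.87, 48.63, 0.00 m³/s.
The maximum is 103.20 m³/s, occurring at the reading for t = 07:00.

Q_p = 103.20 m³/s at t = 07:00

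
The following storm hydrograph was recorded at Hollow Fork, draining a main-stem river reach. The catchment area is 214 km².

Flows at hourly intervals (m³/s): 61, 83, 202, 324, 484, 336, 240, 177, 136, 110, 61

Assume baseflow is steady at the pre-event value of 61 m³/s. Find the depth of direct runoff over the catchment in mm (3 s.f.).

Direct runoff: 0.0, 22.0, 141.0, 263.0, 423.0, 275.0, 179.0, 116.0, 75.0, 49.0, 0.0 m³/s; ΣQ_DR = 1543 m³/s.
V = ΣQ_DR · Δt = 1543 × 3600 s = 5.555 × 10^6 m³.
Over A = 214 km², depth = V / A = 26.0 mm.

d ≈ 26.0 mm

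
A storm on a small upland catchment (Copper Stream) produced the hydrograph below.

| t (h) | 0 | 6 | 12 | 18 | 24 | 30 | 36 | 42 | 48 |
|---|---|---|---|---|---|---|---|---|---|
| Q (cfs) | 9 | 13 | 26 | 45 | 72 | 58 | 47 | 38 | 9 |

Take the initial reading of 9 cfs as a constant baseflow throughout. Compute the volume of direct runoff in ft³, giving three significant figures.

Direct-runoff ordinates (Q − Q_b): 0.0, 4.0, 17.0, 36.0, 63.0, 49.0, 38.0, 29.0, 0.0 cfs.
ΣQ_DR = 236.0 cfs.
With Δt = 6 h = 21600 s, V = ΣQ_DR · Δt = 236.0 × 21600 = 5.10 × 10^6 ft³.

V ≈ 5.10 × 10^6 ft³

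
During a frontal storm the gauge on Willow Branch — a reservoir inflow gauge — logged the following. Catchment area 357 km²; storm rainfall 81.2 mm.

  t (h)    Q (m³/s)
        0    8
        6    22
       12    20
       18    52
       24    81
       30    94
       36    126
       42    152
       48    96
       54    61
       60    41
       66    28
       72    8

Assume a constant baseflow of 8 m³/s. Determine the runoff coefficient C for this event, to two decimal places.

C ≈ 0.51

ΣQ_DR = 685.0 m³/s; V = ΣQ_DR·Δt = 1.480 × 10^7 m³.
Runoff depth d = V / A = 41.45 mm.
C = d / P = 41.45 / 81.2 = 0.51.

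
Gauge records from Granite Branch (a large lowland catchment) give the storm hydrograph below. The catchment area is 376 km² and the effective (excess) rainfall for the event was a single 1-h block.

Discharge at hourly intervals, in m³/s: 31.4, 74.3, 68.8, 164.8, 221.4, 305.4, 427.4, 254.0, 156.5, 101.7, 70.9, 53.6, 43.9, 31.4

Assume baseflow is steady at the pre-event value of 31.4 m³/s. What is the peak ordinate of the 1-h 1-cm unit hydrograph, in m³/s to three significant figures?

Direct runoff: 0.0, 42.9, 37.4, 133.4, 190.0, 274.0, 396.0, 222.6, 125.1, 70.3, 39.5, 22.2, 12.5, 0.0 m³/s; ΣQ_DR = 1566 m³/s, peak = 396.0 m³/s.
Runoff depth d = ΣQ_DR·Δt / A = 1566 × 3600 / (376 km²) = 14.99 mm.
The 1-cm UH is the DRH scaled by (10 mm)/d, so U_p = 396.0 × 10/14.99 = 264 m³/s.

U_p ≈ 264 m³/s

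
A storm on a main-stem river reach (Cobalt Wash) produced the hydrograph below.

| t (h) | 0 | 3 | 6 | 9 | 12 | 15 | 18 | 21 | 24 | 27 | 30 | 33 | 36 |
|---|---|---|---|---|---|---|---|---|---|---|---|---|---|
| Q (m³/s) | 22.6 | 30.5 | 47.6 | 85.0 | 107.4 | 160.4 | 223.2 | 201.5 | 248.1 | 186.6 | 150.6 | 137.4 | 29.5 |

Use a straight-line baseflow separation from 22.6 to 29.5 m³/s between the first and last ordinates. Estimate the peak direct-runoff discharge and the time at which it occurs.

Subtracting baseflow gives direct-runoff ordinates: 0.00, 7.33, 23.85, 60.67, 82.50, 134.93, 197.15, 174.88, 220.90, 158.82, 122.25, 108.47, 0.00 m³/s.
The maximum is 220.90 m³/s, occurring at the reading for t = 24 h.

Q_p = 220.90 m³/s at t = 24 h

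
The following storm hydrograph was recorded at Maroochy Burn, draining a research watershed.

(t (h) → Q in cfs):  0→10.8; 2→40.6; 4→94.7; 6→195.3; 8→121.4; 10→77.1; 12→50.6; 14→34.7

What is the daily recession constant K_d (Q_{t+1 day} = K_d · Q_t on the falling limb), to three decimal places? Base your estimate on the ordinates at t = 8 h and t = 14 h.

Between t = 8 h and t = 14 h the flow falls from 121.4 to 34.7 cfs over 3×2 h = 6 h.
Per-interval ratio K = (34.7/121.4)^(1/3) = 0.6587; K_d = K^(24/2) = 0.007.

K_d ≈ 0.007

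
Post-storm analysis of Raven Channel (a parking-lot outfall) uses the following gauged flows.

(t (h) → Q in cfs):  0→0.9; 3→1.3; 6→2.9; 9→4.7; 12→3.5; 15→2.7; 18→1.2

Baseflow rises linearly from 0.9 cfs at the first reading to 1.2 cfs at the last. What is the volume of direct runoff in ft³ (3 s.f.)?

V ≈ 1.06 × 10^5 ft³

Direct-runoff ordinates (Q − Q_b): 0.00, 0.35, 1.90, 3.65, 2.40, 1.55, 0.00 cfs.
ΣQ_DR = 9.850 cfs.
With Δt = 3 h = 10800 s, V = ΣQ_DR · Δt = 9.850 × 10800 = 1.06 × 10^5 ft³.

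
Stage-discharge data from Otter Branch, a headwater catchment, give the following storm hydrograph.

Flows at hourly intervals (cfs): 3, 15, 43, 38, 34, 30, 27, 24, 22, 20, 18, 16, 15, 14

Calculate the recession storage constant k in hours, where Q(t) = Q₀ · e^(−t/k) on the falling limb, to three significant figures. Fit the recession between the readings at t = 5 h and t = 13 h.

k ≈ 10.5 h

On the falling limb, Q drops from 30 to 14 cfs between t = 5 h and t = 13 h (Δt = 8 h).
k = −Δt / ln(Q₂/Q₁) = −8 / ln(14/30) = 10.5 h.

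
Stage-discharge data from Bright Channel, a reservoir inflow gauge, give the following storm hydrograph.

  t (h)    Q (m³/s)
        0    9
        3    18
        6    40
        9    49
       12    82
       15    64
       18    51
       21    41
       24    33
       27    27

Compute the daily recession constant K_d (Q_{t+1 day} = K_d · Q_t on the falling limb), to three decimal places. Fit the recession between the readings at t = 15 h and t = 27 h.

Between t = 15 h and t = 27 h the flow falls from 64 to 27 m³/s over 4×3 h = 12 h.
Per-interval ratio K = (27/64)^(1/4) = 0.8059; K_d = K^(24/3) = 0.178.

K_d ≈ 0.178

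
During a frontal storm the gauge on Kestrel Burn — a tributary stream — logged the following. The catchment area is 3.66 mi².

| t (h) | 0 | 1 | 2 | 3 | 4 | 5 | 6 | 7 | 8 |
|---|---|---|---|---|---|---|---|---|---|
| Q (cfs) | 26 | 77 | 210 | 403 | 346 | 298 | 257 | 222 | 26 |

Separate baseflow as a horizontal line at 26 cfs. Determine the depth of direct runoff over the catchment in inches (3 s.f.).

Direct runoff: 0.0, 51.0, 184.0, 377.0, 320.0, 272.0, 231.0, 196.0, 0.0 cfs; ΣQ_DR = 1631 cfs.
V = ΣQ_DR · Δt = 1631 × 3600 s = 5.872 × 10^6 ft³.
Over A = 3.66 mi², depth = V / A = 0.691 in.

d ≈ 0.691 in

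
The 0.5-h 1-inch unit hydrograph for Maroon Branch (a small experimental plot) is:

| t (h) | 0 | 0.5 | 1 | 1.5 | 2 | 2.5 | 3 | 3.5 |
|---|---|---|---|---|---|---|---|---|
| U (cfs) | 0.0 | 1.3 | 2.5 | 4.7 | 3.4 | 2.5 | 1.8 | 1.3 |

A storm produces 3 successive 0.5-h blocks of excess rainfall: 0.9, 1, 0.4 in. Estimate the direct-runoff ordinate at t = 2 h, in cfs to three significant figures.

Q ≈ 8.76 cfs

By discrete convolution, Q_j = Σ (P_i / 1 in) · U_{j−i}.
At t = 2 h (j=4): Q = (0.9/1)·3.4 + (1/1)·4.7 + (0.4/1)·2.5 = 8.76 cfs.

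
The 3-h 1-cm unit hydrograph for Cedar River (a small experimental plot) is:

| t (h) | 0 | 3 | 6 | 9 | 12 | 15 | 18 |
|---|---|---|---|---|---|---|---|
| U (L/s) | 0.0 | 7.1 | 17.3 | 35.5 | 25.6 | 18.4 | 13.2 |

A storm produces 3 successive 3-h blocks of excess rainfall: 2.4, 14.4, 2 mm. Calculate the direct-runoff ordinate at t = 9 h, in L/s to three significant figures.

Q ≈ 34.9 L/s

By discrete convolution, Q_j = Σ (P_i / 10 mm) · U_{j−i}.
At t = 9 h (j=3): Q = (2.4/10)·35.5 + (14.4/10)·17.3 + (2/10)·7.1 = 34.9 L/s.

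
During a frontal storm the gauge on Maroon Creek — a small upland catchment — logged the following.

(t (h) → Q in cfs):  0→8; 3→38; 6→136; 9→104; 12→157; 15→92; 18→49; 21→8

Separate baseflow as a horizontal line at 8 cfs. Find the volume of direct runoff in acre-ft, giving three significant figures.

Direct-runoff ordinates (Q − Q_b): 0.0, 30.0, 128.0, 96.0, 149.0, 84.0, 41.0, 0.0 cfs.
ΣQ_DR = 528.0 cfs.
With Δt = 3 h = 10800 s, V = ΣQ_DR · Δt = 528.0 × 10800 = 5.70 × 10^6 ft³ = 131 acre-ft.

V ≈ 131 acre-ft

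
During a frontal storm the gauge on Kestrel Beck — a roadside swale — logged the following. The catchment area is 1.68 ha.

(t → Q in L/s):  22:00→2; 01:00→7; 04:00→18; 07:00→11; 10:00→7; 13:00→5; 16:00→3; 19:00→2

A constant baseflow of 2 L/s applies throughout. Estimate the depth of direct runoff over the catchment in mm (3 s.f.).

Direct runoff: 0.0, 5.0, 16.0, 9.0, 5.0, 3.0, 1.0, 0.0 L/s; ΣQ_DR = 39.00 L/s.
V = ΣQ_DR · Δt = 39.00 × 10800 s = 4.212 × 10^5 L.
Over A = 1.68 ha, depth = V / A = 25.1 mm.

d ≈ 25.1 mm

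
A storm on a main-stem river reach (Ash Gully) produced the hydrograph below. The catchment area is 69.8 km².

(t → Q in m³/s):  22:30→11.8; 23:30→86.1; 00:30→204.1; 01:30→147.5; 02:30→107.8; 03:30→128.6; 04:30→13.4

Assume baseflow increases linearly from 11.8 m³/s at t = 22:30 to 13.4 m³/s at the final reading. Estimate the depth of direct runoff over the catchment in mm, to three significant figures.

Direct runoff: 0.00, 74.03, 191.77, 134.90, 94.93, 115.47, 0.00 m³/s; ΣQ_DR = 611.1 m³/s.
V = ΣQ_DR · Δt = 611.1 × 3600 s = 2.200 × 10^6 m³.
Over A = 69.8 km², depth = V / A = 31.5 mm.

d ≈ 31.5 mm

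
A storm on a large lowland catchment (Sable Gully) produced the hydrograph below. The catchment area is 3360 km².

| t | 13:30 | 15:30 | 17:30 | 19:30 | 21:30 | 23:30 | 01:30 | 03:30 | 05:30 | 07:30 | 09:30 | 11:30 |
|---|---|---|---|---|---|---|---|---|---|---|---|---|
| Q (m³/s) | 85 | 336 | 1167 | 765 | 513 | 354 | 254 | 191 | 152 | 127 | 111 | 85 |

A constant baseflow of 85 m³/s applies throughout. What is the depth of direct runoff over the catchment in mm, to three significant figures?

Direct runoff: 0.0, 251.0, 1082.0, 680.0, 428.0, 269.0, 169.0, 106.0, 67.0, 42.0, 26.0, 0.0 m³/s; ΣQ_DR = 3120 m³/s.
V = ΣQ_DR · Δt = 3120 × 7200 s = 2.246 × 10^7 m³.
Over A = 3360 km², depth = V / A = 6.69 mm.

d ≈ 6.69 mm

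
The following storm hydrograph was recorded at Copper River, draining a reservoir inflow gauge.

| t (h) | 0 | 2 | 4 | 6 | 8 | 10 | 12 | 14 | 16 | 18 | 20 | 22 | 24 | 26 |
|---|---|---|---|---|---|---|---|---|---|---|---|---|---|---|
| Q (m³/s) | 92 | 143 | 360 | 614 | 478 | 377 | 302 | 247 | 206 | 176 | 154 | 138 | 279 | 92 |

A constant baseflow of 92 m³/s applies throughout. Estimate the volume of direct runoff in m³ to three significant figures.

Direct-runoff ordinates (Q − Q_b): 0.0, 51.0, 268.0, 522.0, 386.0, 285.0, 210.0, 155.0, 114.0, 84.0, 62.0, 46.0, 187.0, 0.0 m³/s.
ΣQ_DR = 2370 m³/s.
With Δt = 2 h = 7200 s, V = ΣQ_DR · Δt = 2370 × 7200 = 1.71 × 10^7 m³.

V ≈ 1.71 × 10^7 m³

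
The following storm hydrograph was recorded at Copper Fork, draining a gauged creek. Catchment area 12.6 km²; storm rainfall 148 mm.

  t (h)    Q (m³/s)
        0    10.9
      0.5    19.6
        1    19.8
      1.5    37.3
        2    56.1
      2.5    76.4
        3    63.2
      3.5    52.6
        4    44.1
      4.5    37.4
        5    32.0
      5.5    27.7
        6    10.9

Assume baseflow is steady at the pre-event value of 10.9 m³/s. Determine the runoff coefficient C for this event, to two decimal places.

C ≈ 0.33

ΣQ_DR = 346.3 m³/s; V = ΣQ_DR·Δt = 6.233 × 10^5 m³.
Runoff depth d = V / A = 49.47 mm.
C = d / P = 49.47 / 148 = 0.33.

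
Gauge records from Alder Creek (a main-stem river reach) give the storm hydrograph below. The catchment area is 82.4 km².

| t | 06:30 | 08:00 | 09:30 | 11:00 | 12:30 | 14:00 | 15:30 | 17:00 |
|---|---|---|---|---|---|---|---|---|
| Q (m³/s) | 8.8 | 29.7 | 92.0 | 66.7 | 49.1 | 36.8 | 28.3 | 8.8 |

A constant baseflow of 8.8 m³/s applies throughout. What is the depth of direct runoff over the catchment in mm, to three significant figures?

Direct runoff: 0.0, 20.9, 83.2, 57.9, 40.3, 28.0, 19.5, 0.0 m³/s; ΣQ_DR = 249.8 m³/s.
V = ΣQ_DR · Δt = 249.8 × 5400 s = 1.349 × 10^6 m³.
Over A = 82.4 km², depth = V / A = 16.4 mm.

d ≈ 16.4 mm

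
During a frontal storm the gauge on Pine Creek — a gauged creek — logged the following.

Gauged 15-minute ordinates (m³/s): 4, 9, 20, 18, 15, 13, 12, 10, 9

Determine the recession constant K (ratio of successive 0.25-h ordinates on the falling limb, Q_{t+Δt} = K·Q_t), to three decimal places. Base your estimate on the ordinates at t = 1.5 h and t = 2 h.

K ≈ 0.866

Using the recession-limb readings at t = 1.5 h and t = 2 h: Q falls from 12 to 9 m³/s over 2 intervals.
K = (Q₂/Q₁)^(1/2) = (9/12)^(1/2) = 0.866.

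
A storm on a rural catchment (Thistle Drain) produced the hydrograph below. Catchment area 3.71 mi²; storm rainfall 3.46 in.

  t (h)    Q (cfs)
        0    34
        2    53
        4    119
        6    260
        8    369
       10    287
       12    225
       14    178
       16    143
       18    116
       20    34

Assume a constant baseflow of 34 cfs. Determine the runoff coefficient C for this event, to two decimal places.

ΣQ_DR = 1444 cfs; V = ΣQ_DR·Δt = 1.040 × 10^7 ft³.
Runoff depth d = V / A = 1.206 in.
C = d / P = 1.206 / 3.46 = 0.35.

C ≈ 0.35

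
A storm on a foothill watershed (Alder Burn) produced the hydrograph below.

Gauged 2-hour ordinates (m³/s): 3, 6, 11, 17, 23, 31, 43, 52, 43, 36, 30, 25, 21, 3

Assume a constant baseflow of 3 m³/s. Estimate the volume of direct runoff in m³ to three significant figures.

V ≈ 2.17 × 10^6 m³

Direct-runoff ordinates (Q − Q_b): 0.0, 3.0, 8.0, 14.0, 20.0, 28.0, 40.0, 49.0, 40.0, 33.0, 27.0, 22.0, 18.0, 0.0 m³/s.
ΣQ_DR = 302.0 m³/s.
With Δt = 2 h = 7200 s, V = ΣQ_DR · Δt = 302.0 × 7200 = 2.17 × 10^6 m³.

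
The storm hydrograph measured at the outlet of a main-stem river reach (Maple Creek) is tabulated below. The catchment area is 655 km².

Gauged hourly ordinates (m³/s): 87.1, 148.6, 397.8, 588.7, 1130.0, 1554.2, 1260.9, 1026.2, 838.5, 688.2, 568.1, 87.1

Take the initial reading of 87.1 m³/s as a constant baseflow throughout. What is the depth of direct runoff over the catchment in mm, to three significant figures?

d ≈ 40.3 mm

Direct runoff: 0.0, 61.5, 310.7, 501.6, 1042.9, 1467.1, 1173.8, 939.1, 751.4, 601.1, 481.0, 0.0 m³/s; ΣQ_DR = 7330 m³/s.
V = ΣQ_DR · Δt = 7330 × 3600 s = 2.639 × 10^7 m³.
Over A = 655 km², depth = V / A = 40.3 mm.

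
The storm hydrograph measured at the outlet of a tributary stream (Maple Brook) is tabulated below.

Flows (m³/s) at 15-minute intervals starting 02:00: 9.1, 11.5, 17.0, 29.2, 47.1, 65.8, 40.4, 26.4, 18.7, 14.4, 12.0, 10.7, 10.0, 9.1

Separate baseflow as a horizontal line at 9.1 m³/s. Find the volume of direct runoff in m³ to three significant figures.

V ≈ 1.75 × 10^5 m³

Direct-runoff ordinates (Q − Q_b): 0.0, 2.4, 7.9, 20.1, 38.0, 56.7, 31.3, 17.3, 9.6, 5.3, 2.9, 1.6, 0.9, 0.0 m³/s.
ΣQ_DR = 194.0 m³/s.
With Δt = 0.25 h = 900 s, V = ΣQ_DR · Δt = 194.0 × 900 = 1.75 × 10^5 m³.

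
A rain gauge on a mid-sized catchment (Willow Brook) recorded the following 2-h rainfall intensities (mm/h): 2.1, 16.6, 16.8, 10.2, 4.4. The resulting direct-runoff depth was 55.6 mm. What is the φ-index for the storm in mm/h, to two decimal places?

φ ≈ 5.27 mm/h

Only the 3 blocks with intensity above φ contribute runoff: 16.6, 16.8, 10.2 mm/h.
Σ(I−φ)·Δt = d  ⇒  (16.6+16.8+10.2 − 3φ)·2 = 55.6
φ = (43.60 − 55.6/2) / 3 = 5.27 mm/h.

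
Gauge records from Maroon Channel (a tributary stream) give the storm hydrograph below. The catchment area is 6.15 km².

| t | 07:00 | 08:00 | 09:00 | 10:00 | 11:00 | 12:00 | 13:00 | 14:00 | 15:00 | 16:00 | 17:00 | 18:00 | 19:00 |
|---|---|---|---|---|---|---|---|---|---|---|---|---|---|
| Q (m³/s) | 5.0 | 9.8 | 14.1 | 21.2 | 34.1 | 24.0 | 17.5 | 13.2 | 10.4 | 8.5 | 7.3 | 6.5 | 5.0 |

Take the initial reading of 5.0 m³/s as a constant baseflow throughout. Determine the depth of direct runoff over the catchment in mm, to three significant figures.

d ≈ 65.3 mm

Direct runoff: 0.0, 4.8, 9.1, 16.2, 29.1, 19.0, 12.5, 8.2, 5.4, 3.5, 2.3, 1.5, 0.0 m³/s; ΣQ_DR = 111.6 m³/s.
V = ΣQ_DR · Δt = 111.6 × 3600 s = 4.018 × 10^5 m³.
Over A = 6.15 km², depth = V / A = 65.3 mm.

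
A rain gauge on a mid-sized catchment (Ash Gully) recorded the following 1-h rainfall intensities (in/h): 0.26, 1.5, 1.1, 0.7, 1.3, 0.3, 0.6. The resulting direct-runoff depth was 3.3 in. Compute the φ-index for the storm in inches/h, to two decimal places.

Only the 5 blocks with intensity above φ contribute runoff: 1.5, 1.1, 0.7, 1.3, 0.6 in/h.
Σ(I−φ)·Δt = d  ⇒  (1.5+1.1+0.7+1.3+0.6 − 5φ)·1 = 3.3
φ = (5.200 − 3.3/1) / 5 = 0.38 in/h.

φ ≈ 0.38 in/h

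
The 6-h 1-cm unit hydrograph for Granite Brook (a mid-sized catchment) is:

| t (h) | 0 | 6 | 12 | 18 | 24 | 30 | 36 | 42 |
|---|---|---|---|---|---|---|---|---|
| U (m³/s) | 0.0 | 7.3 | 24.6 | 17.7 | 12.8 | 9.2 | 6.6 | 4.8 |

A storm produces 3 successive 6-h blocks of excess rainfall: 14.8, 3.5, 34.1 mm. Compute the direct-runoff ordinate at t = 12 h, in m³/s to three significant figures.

Q ≈ 39.0 m³/s

By discrete convolution, Q_j = Σ (P_i / 10 mm) · U_{j−i}.
At t = 12 h (j=2): Q = (14.8/10)·24.6 + (3.5/10)·7.3 + (34.1/10)·0.0 = 39.0 m³/s.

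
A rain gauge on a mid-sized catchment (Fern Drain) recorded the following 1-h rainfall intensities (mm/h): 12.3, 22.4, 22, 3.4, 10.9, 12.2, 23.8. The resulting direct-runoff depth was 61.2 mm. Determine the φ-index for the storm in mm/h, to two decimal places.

Only the 6 blocks with intensity above φ contribute runoff: 12.3, 22.4, 22, 10.9, 12.2, 23.8 mm/h.
Σ(I−φ)·Δt = d  ⇒  (12.3+22.4+22+10.9+12.2+23.8 − 6φ)·1 = 61.2
φ = (103.6 − 61.2/1) / 6 = 7.07 mm/h.

φ ≈ 7.07 mm/h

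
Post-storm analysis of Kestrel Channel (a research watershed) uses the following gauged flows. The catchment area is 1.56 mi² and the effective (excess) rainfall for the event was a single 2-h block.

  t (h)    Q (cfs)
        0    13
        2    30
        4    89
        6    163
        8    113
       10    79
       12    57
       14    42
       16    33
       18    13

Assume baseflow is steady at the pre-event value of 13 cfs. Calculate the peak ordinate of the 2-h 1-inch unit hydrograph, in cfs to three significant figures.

U_p ≈ 150 cfs

Direct runoff: 0.0, 17.0, 76.0, 150.0, 100.0, 66.0, 44.0, 29.0, 20.0, 0.0 cfs; ΣQ_DR = 502.0 cfs, peak = 150.0 cfs.
Runoff depth d = ΣQ_DR·Δt / A = 502.0 × 7200 / (1.56 mi²) = 0.9973 in.
The 1-inch UH is the DRH scaled by (1 in)/d, so U_p = 150.0 × 1/0.9973 = 150 cfs.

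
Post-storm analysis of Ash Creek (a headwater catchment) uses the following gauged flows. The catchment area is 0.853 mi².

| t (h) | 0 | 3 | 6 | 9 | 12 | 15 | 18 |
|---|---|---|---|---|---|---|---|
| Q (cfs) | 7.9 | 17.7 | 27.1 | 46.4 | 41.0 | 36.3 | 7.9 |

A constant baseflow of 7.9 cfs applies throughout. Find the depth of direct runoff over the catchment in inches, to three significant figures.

Direct runoff: 0.0, 9.8, 19.2, 38.5, 33.1, 28.4, 0.0 cfs; ΣQ_DR = 129.0 cfs.
V = ΣQ_DR · Δt = 129.0 × 10800 s = 1.393 × 10^6 ft³.
Over A = 0.853 mi², depth = V / A = 0.703 in.

d ≈ 0.703 in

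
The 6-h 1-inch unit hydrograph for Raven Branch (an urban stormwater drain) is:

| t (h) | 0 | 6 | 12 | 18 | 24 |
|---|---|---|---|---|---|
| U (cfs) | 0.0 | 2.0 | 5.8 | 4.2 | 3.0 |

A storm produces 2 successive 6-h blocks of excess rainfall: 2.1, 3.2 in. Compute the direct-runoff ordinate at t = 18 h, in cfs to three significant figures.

By discrete convolution, Q_j = Σ (P_i / 1 in) · U_{j−i}.
At t = 18 h (j=3): Q = (2.1/1)·4.2 + (3.2/1)·5.8 = 27.4 cfs.

Q ≈ 27.4 cfs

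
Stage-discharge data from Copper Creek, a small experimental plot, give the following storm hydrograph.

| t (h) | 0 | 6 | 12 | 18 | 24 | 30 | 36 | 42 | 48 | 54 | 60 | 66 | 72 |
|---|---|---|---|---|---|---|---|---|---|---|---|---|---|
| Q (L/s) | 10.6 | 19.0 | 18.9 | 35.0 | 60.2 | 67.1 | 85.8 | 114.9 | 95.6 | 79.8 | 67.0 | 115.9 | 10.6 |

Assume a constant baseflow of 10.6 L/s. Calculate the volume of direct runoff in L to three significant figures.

Direct-runoff ordinates (Q − Q_b): 0.0, 8.4, 8.3, 24.4, 49.6, 56.5, 75.2, 104.3, 85.0, 69.2, 56.4, 105.3, 0.0 L/s.
ΣQ_DR = 642.6 L/s.
With Δt = 6 h = 21600 s, V = ΣQ_DR · Δt = 642.6 × 21600 = 1.39 × 10^7 L.

V ≈ 1.39 × 10^7 L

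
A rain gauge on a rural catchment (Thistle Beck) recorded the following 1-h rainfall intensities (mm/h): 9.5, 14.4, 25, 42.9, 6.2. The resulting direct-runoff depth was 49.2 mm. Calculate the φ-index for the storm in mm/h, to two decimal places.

φ ≈ 11.03 mm/h

Only the 3 blocks with intensity above φ contribute runoff: 14.4, 25, 42.9 mm/h.
Σ(I−φ)·Δt = d  ⇒  (14.4+25+42.9 − 3φ)·1 = 49.2
φ = (82.30 − 49.2/1) / 3 = 11.03 mm/h.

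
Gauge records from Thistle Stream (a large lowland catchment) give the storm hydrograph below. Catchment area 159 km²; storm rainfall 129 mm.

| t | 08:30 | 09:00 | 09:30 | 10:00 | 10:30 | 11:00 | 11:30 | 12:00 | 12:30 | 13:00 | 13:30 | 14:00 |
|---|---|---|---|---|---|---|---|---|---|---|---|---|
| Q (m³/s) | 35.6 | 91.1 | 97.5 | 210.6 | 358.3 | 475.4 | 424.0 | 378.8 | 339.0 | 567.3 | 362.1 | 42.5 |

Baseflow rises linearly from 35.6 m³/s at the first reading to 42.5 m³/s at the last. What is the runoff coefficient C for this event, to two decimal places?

C ≈ 0.26

ΣQ_DR = 2914 m³/s; V = ΣQ_DR·Δt = 5.244 × 10^6 m³.
Runoff depth d = V / A = 32.98 mm.
C = d / P = 32.98 / 129 = 0.26.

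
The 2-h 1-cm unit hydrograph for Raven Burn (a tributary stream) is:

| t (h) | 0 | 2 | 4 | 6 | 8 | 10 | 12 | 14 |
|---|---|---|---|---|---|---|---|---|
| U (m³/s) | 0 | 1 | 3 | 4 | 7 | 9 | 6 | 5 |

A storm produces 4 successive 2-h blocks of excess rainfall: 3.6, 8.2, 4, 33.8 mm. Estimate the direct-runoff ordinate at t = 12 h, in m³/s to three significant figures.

Q ≈ 25.9 m³/s

By discrete convolution, Q_j = Σ (P_i / 10 mm) · U_{j−i}.
At t = 12 h (j=6): Q = (3.6/10)·6 + (8.2/10)·9 + (4/10)·7 + (33.8/10)·4 = 25.9 m³/s.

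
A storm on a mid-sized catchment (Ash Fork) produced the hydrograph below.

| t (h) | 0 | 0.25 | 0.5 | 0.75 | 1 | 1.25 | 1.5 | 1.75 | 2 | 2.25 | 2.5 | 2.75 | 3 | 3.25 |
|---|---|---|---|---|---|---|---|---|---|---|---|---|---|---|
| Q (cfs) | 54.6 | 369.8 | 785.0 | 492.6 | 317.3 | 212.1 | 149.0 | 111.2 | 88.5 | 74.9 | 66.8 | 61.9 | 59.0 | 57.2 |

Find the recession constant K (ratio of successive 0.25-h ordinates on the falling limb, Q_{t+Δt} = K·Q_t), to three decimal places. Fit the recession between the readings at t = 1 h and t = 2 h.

K ≈ 0.727

Using the recession-limb readings at t = 1 h and t = 2 h: Q falls from 317.3 to 88.5 cfs over 4 intervals.
K = (Q₂/Q₁)^(1/4) = (88.5/317.3)^(1/4) = 0.727.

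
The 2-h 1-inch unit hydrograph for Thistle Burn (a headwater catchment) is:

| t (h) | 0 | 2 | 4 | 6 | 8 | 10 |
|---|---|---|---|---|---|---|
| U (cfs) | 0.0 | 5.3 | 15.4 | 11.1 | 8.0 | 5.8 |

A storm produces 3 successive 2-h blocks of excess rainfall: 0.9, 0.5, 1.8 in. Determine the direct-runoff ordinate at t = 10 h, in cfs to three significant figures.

Q ≈ 29.2 cfs

By discrete convolution, Q_j = Σ (P_i / 1 in) · U_{j−i}.
At t = 10 h (j=5): Q = (0.9/1)·5.8 + (0.5/1)·8.0 + (1.8/1)·11.1 = 29.2 cfs.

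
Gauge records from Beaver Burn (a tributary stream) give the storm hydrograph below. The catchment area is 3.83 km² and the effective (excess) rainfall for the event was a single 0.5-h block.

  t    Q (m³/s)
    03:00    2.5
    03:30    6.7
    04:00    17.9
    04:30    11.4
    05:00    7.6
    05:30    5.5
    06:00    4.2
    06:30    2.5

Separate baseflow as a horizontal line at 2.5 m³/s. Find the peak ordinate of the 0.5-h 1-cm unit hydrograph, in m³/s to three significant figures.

U_p ≈ 8.56 m³/s

Direct runoff: 0.0, 4.2, 15.4, 8.9, 5.1, 3.0, 1.7, 0.0 m³/s; ΣQ_DR = 38.30 m³/s, peak = 15.4 m³/s.
Runoff depth d = ΣQ_DR·Δt / A = 38.30 × 1800 / (3.83 km²) = 18.00 mm.
The 1-cm UH is the DRH scaled by (10 mm)/d, so U_p = 15.4 × 10/18.00 = 8.56 m³/s.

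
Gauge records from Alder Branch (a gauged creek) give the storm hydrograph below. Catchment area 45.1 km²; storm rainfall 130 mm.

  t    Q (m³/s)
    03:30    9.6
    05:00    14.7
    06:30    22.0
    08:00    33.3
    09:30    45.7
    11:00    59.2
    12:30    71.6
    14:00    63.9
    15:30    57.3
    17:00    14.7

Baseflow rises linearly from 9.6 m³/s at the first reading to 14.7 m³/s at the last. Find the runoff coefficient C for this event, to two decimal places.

C ≈ 0.25

ΣQ_DR = 270.5 m³/s; V = ΣQ_DR·Δt = 1.461 × 10^6 m³.
Runoff depth d = V / A = 32.39 mm.
C = d / P = 32.39 / 130 = 0.25.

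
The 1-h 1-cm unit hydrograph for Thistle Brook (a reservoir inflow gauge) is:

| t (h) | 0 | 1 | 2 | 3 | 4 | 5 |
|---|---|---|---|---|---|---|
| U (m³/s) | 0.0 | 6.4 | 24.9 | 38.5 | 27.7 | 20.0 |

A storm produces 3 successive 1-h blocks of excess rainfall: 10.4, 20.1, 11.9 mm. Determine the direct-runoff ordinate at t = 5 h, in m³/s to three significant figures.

Q ≈ 122 m³/s

By discrete convolution, Q_j = Σ (P_i / 10 mm) · U_{j−i}.
At t = 5 h (j=5): Q = (10.4/10)·20.0 + (20.1/10)·27.7 + (11.9/10)·38.5 = 122 m³/s.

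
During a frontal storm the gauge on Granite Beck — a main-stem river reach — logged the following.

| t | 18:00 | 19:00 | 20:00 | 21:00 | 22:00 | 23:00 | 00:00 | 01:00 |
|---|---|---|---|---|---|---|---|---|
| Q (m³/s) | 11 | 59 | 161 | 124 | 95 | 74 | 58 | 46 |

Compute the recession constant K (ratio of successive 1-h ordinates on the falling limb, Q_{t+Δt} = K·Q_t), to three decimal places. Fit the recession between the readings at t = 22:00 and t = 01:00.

Using the recession-limb readings at t = 22:00 and t = 01:00: Q falls from 95 to 46 m³/s over 3 intervals.
K = (Q₂/Q₁)^(1/3) = (46/95)^(1/3) = 0.785.

K ≈ 0.785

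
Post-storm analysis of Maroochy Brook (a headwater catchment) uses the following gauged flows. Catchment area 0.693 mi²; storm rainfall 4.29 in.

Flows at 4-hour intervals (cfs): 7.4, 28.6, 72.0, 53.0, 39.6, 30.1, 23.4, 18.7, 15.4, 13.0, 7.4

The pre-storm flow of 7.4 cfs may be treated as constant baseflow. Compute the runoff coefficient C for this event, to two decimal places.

C ≈ 0.47

ΣQ_DR = 227.2 cfs; V = ΣQ_DR·Δt = 3.272 × 10^6 ft³.
Runoff depth d = V / A = 2.032 in.
C = d / P = 2.032 / 4.29 = 0.47.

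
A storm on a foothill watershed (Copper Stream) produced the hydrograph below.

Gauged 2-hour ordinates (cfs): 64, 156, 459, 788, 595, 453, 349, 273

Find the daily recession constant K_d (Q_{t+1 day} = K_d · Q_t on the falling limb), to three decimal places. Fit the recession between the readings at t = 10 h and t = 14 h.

Between t = 10 h and t = 14 h the flow falls from 453 to 273 cfs over 2×2 h = 4 h.
Per-interval ratio K = (273/453)^(1/2) = 0.7763; K_d = K^(24/2) = 0.048.

K_d ≈ 0.048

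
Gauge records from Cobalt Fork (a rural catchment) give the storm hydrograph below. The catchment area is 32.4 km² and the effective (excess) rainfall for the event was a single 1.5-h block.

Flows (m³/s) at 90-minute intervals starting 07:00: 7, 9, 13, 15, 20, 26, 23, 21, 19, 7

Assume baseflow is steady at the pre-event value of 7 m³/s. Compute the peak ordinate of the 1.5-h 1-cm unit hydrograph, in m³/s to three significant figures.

Direct runoff: 0.0, 2.0, 6.0, 8.0, 13.0, 19.0, 16.0, 14.0, 12.0, 0.0 m³/s; ΣQ_DR = 90.00 m³/s, peak = 19.0 m³/s.
Runoff depth d = ΣQ_DR·Δt / A = 90.00 × 5400 / (32.4 km²) = 15.00 mm.
The 1-cm UH is the DRH scaled by (10 mm)/d, so U_p = 19.0 × 10/15.00 = 12.7 m³/s.

U_p ≈ 12.7 m³/s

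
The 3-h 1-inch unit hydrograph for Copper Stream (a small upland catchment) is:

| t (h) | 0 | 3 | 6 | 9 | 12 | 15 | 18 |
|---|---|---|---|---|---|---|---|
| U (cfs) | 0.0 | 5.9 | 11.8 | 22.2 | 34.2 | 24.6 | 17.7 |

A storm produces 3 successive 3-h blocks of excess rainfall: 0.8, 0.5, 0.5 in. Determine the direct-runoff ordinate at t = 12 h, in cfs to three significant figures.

Q ≈ 44.4 cfs

By discrete convolution, Q_j = Σ (P_i / 1 in) · U_{j−i}.
At t = 12 h (j=4): Q = (0.8/1)·34.2 + (0.5/1)·22.2 + (0.5/1)·11.8 = 44.4 cfs.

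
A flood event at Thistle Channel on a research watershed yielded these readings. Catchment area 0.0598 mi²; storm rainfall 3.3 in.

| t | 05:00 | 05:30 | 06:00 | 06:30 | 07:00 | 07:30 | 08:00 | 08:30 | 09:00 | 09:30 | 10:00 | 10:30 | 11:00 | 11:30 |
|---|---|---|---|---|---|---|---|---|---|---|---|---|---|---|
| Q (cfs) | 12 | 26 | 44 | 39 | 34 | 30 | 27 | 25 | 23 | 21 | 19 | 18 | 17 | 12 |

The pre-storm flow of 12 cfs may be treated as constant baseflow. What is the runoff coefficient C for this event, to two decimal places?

C ≈ 0.70

ΣQ_DR = 179.0 cfs; V = ΣQ_DR·Δt = 3.222 × 10^5 ft³.
Runoff depth d = V / A = 2.319 in.
C = d / P = 2.319 / 3.3 = 0.70.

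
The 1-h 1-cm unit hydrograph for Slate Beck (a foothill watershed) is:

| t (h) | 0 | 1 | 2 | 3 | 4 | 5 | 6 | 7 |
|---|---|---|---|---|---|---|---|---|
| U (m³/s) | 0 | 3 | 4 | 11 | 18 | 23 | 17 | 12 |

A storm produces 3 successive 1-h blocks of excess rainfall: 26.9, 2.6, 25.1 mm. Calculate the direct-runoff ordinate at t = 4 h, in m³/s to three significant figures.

By discrete convolution, Q_j = Σ (P_i / 10 mm) · U_{j−i}.
At t = 4 h (j=4): Q = (26.9/10)·18 + (2.6/10)·11 + (25.1/10)·4 = 61.3 m³/s.

Q ≈ 61.3 m³/s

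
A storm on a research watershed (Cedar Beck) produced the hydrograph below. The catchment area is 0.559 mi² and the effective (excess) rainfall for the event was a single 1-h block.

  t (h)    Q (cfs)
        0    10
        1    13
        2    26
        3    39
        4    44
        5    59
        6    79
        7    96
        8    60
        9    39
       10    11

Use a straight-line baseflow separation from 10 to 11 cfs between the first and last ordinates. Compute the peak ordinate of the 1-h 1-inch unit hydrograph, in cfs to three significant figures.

Direct runoff: 0.00, 2.90, 15.80, 28.70, 33.60, 48.50, 68.40, 85.30, 49.20, 28.10, 0.00 cfs; ΣQ_DR = 360.5 cfs, peak = 85.30 cfs.
Runoff depth d = ΣQ_DR·Δt / A = 360.5 × 3600 / (0.559 mi²) = 0.9993 in.
The 1-inch UH is the DRH scaled by (1 in)/d, so U_p = 85.30 × 1/0.9993 = 85.4 cfs.

U_p ≈ 85.4 cfs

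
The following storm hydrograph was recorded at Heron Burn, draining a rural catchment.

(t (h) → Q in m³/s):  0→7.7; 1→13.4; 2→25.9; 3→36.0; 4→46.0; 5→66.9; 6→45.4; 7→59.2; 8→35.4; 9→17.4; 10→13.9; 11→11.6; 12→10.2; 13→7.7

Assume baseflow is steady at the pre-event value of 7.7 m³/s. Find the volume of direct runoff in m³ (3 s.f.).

V ≈ 1.04 × 10^6 m³

Direct-runoff ordinates (Q − Q_b): 0.0, 5.7, 18.2, 28.3, 38.3, 59.2, 37.7, 51.5, 27.7, 9.7, 6.2, 3.9, 2.5, 0.0 m³/s.
ΣQ_DR = 288.9 m³/s.
With Δt = 1 h = 3600 s, V = ΣQ_DR · Δt = 288.9 × 3600 = 1.04 × 10^6 m³.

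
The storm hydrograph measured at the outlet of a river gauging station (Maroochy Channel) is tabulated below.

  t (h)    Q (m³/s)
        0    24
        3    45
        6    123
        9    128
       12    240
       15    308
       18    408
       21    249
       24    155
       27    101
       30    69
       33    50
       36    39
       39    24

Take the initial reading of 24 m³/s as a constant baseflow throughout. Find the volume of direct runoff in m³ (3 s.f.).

Direct-runoff ordinates (Q − Q_b): 0.0, 21.0, 99.0, 104.0, 216.0, 284.0, 384.0, 225.0, 131.0, 77.0, 45.0, 26.0, 15.0, 0.0 m³/s.
ΣQ_DR = 1627 m³/s.
With Δt = 3 h = 10800 s, V = ΣQ_DR · Δt = 1627 × 10800 = 1.76 × 10^7 m³.

V ≈ 1.76 × 10^7 m³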